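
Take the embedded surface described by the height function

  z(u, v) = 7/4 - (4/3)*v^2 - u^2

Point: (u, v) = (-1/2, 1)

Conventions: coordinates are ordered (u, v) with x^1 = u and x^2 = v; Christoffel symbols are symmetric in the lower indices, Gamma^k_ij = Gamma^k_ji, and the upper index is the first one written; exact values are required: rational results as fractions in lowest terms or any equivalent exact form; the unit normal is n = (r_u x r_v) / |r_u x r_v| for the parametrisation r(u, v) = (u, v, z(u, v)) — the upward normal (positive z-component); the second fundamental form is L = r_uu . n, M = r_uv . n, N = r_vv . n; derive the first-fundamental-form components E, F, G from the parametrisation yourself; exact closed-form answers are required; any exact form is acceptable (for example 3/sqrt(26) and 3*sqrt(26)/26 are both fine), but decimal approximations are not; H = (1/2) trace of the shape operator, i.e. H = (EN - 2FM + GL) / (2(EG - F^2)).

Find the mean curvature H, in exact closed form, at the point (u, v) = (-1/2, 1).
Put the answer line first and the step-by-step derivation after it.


Answer: H = -291*sqrt(82)/6724

z_u = 1, z_v = -8/3, z_uu = -2, z_uv = 0, z_vv = -8/3
E = 2, F = -8/3, G = 73/9; answer radicand W^2 = 82/9
unnormalised second-form numerators: l = -2, m = 0, n = -8/3; L = l/sqrt(82/9), and similarly M = m/sqrt(W^2), N = n/sqrt(W^2)
H = (E*n - 2*F*m + G*l) / (2*(EG - F^2)*sqrt(W^2)); E*n - 2*F*m + G*l = -194/9, EG - F^2 = 82/9, so H = (-97/82)/sqrt(82/9)


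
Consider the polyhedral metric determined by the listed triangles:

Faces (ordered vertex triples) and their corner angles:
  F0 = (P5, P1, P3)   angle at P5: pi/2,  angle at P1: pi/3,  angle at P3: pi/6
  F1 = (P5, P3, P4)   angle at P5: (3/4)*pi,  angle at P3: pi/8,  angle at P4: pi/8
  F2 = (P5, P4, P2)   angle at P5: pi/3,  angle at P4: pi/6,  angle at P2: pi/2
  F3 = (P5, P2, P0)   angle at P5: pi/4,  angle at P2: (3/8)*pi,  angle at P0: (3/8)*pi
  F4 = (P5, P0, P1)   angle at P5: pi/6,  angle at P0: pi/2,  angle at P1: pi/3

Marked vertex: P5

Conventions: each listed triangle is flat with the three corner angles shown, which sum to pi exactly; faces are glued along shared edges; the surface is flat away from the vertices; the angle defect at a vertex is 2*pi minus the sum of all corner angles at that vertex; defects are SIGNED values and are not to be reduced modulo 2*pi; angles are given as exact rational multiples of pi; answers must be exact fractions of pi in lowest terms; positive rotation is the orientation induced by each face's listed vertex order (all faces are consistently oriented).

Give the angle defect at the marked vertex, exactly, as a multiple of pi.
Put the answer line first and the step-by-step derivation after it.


Answer: defect(P5) = 0

Sum of corner angles at P5: 2*pi
defect = 2*pi - 2*pi


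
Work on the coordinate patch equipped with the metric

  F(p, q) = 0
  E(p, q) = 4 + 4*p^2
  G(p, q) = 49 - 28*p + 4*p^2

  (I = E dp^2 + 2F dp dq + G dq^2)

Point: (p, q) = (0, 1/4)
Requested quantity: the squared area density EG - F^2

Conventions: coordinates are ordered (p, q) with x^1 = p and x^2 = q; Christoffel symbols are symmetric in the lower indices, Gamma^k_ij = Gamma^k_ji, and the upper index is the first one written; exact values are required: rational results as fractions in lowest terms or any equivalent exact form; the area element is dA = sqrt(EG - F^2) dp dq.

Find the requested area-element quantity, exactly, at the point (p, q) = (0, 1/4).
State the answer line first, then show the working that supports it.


Answer: EG - F^2 = 196

E = 4, F = 0, G = 49; EG - F^2 = 196


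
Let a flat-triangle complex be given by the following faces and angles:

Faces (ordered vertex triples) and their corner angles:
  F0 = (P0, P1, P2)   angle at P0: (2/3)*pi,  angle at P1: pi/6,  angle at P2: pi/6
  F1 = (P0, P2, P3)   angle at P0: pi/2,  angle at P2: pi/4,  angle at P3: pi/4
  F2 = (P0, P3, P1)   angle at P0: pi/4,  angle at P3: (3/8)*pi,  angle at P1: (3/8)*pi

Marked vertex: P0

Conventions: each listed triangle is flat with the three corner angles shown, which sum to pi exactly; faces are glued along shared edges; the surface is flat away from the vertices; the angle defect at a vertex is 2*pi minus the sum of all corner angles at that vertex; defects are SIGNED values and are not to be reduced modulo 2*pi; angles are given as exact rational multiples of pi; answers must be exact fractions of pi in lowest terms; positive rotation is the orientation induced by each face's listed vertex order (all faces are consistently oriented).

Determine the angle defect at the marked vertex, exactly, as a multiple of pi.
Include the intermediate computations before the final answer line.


Sum of corner angles at P0: (17/12)*pi
defect = 2*pi - (17/12)*pi

Answer: defect(P0) = (7/12)*pi


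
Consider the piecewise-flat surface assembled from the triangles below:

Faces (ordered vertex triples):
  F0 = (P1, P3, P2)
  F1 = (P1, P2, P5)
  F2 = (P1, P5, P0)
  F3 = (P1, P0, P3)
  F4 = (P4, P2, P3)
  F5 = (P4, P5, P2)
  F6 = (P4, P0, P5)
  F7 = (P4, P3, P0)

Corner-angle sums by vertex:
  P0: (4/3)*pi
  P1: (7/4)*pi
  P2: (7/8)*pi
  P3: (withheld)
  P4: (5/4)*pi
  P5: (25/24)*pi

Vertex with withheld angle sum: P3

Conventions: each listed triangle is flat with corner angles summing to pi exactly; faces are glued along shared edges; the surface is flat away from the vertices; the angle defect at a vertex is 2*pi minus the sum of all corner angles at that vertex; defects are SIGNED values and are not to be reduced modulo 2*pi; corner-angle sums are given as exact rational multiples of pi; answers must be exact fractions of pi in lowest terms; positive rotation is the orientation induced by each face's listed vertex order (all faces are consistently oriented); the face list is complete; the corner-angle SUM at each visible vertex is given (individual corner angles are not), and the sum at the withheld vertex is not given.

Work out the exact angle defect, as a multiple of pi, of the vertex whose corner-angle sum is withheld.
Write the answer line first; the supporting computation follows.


Answer: defect(P3) = pi/4

V = 6, E = 12, F = 8; chi = V - E + F = 2
Gauss-Bonnet: total defect = 2*pi*chi = 4*pi; visible defects sum to (15/4)*pi


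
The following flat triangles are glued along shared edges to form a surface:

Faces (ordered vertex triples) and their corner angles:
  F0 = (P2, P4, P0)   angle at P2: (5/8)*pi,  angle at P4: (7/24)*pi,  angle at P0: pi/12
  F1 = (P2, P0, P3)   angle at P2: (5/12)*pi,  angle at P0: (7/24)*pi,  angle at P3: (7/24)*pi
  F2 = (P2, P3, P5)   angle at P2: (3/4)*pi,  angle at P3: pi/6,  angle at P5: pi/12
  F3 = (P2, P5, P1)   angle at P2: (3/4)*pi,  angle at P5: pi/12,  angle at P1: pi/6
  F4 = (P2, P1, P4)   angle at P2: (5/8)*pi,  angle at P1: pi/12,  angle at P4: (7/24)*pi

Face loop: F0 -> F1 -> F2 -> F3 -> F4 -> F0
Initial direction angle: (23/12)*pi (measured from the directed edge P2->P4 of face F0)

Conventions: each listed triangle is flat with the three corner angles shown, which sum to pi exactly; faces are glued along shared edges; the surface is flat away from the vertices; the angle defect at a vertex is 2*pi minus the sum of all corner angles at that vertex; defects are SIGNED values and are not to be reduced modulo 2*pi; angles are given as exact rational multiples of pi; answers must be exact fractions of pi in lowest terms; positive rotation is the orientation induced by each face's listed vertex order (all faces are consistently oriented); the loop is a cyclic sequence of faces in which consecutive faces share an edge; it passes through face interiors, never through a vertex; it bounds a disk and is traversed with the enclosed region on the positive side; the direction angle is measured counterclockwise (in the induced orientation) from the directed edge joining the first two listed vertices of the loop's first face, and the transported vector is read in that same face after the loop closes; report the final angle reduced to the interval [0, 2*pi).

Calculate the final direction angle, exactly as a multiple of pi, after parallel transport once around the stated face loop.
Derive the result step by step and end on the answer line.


enclosed vertex P2: corner angles sum to (19/6)*pi, defect = 2*pi - (19/6)*pi = (-7/6)*pi
adding the enclosed defects to the starting angle (mod 2*pi, induced orientation) gives the holonomy
final angle = (23/12)*pi - (7/6)*pi = (3/4)*pi (mod 2*pi)

Answer: final direction angle = (3/4)*pi


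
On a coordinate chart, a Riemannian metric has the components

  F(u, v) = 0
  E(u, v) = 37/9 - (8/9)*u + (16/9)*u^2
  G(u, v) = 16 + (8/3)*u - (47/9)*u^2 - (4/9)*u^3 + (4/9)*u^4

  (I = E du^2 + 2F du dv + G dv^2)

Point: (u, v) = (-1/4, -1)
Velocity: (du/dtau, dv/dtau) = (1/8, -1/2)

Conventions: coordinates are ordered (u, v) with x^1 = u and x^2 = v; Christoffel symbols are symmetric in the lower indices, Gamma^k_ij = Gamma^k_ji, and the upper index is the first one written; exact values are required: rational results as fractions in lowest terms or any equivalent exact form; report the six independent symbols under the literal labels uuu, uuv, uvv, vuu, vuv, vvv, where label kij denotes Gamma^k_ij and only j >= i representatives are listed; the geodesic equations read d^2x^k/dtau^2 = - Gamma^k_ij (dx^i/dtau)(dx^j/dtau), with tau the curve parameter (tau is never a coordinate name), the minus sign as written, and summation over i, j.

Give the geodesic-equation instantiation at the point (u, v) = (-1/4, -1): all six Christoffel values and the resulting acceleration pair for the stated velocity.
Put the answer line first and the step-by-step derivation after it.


Answer: Gamma_uuu = -1/5, Gamma_uuv = 0, Gamma_uvv = -93/160, Gamma_vuu = 0, Gamma_vuv = 16/93, Gamma_vvv = 0; accelerations (d^2u/dtau^2, d^2v/dtau^2) = (19/128, 2/93)

E = 40/9, F = 0, G = 961/64 at the point
E_u = -16/9, E_v = 0, F_u = 0, F_v = 0, G_u = 31/6, G_v = 0
EG - F^2 = 4805/72;  g^inv = (72/4805) * [[961/64, 0], [0, 40/9]]
first-kind symbols [ij,l] = (1/2)(d_i g_jl + d_j g_il - d_l g_ij): [uu,u] = E_u/2 = -8/9, [uu,v] = F_u - E_v/2 = 0, [uv,u] = E_v/2 = 0, [uv,v] = G_u/2 = 31/12, [vv,u] = F_v - G_u/2 = -31/12, [vv,v] = G_v/2 = 0
Gamma^u_ij = (G*[ij,u] - F*[ij,v])/(EG - F^2), Gamma^v_ij = (E*[ij,v] - F*[ij,u])/(EG - F^2)
Gamma_uuu = -1/5, Gamma_uuv = 0, Gamma_uvv = -93/160, Gamma_vuu = 0, Gamma_vuv = 16/93, Gamma_vvv = 0
d^2u/dtau^2 = -(Gamma_uuu*(1/8)^2 + 2*Gamma_uuv*(1/8)*(-1/2) + Gamma_uvv*(-1/2)^2) = 19/128
d^2v/dtau^2 = -(Gamma_vuu*(1/8)^2 + 2*Gamma_vuv*(1/8)*(-1/2) + Gamma_vvv*(-1/2)^2) = 2/93


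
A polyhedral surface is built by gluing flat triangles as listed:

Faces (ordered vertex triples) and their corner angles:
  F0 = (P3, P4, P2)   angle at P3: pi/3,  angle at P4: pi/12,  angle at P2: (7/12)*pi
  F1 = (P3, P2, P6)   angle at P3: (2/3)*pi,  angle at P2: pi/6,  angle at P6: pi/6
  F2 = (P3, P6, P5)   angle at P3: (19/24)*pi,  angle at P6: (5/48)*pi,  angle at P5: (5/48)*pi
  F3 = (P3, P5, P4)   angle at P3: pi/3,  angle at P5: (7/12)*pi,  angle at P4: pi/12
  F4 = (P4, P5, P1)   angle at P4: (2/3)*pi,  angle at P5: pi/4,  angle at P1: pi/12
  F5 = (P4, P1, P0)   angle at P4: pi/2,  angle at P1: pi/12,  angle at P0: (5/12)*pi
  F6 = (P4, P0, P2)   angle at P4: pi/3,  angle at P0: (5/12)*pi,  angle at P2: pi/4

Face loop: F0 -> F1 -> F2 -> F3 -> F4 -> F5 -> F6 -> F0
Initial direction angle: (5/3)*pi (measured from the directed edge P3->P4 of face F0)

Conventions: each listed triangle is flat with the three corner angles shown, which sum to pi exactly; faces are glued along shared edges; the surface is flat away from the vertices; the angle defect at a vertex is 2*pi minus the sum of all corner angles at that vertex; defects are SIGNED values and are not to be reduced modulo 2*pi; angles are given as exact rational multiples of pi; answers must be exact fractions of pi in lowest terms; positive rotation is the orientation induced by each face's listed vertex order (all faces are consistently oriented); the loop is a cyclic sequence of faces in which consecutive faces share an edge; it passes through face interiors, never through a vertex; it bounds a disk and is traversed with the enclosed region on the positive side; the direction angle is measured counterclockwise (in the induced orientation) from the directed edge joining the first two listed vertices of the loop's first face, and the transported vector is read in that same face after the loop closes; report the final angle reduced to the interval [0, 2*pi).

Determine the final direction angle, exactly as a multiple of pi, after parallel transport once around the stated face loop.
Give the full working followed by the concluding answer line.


enclosed vertex P3: corner angles sum to (17/8)*pi, defect = 2*pi - (17/8)*pi = -pi/8
enclosed vertex P4: corner angles sum to (5/3)*pi, defect = 2*pi - (5/3)*pi = pi/3
summing the enclosed defects onto the initial angle, mod 2*pi in the induced orientation:
final angle = (5/3)*pi + (5/24)*pi = (15/8)*pi (mod 2*pi)

Answer: final direction angle = (15/8)*pi


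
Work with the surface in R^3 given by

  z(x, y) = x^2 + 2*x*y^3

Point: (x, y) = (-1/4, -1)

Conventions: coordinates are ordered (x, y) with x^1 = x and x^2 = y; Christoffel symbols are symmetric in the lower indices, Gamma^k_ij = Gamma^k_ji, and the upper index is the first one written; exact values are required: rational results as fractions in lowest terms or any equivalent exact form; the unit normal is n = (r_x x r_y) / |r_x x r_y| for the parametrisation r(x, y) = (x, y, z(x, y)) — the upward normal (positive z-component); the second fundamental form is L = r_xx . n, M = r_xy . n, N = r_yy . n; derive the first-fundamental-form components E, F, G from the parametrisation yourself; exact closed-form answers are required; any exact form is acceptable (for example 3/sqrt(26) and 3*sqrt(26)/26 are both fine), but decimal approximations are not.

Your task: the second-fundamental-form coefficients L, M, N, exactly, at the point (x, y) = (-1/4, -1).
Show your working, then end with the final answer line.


z_x = -5/2, z_y = -3/2, z_xx = 2, z_xy = 6, z_yy = 3
E = 29/4, F = 15/4, G = 13/4; answer radicand W^2 = 19/2
unnormalised second-form numerators: l = 2, m = 6, n = 3; L = l/sqrt(19/2), and similarly M = m/sqrt(W^2), N = n/sqrt(W^2)

Answer: L = 2*sqrt(38)/19, M = 6*sqrt(38)/19, N = 3*sqrt(38)/19


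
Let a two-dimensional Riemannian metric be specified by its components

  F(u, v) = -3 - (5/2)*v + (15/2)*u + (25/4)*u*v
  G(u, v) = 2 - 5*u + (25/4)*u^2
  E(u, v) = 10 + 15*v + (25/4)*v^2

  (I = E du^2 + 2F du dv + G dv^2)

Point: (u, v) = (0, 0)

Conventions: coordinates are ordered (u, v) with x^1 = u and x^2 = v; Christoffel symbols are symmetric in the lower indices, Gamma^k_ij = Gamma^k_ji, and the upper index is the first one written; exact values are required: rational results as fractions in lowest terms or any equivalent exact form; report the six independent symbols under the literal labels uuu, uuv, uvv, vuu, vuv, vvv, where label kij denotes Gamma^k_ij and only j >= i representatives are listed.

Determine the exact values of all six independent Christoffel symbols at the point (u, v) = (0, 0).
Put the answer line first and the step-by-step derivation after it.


Answer: Gamma_uuu = 0, Gamma_uuv = 15/22, Gamma_uvv = 0, Gamma_vuu = 0, Gamma_vuv = -5/22, Gamma_vvv = 0

E = 10, F = -3, G = 2 at the point
E_u = 0, E_v = 15, F_u = 15/2, F_v = -5/2, G_u = -5, G_v = 0
EG - F^2 = 11;  g^inv = (1/11) * [[2, 3], [3, 10]]
first-kind symbols [ij,l] = (1/2)(d_i g_jl + d_j g_il - d_l g_ij): [uu,u] = E_u/2 = 0, [uu,v] = F_u - E_v/2 = 0, [uv,u] = E_v/2 = 15/2, [uv,v] = G_u/2 = -5/2, [vv,u] = F_v - G_u/2 = 0, [vv,v] = G_v/2 = 0
Gamma^u_ij = (G*[ij,u] - F*[ij,v])/(EG - F^2), Gamma^v_ij = (E*[ij,v] - F*[ij,u])/(EG - F^2)


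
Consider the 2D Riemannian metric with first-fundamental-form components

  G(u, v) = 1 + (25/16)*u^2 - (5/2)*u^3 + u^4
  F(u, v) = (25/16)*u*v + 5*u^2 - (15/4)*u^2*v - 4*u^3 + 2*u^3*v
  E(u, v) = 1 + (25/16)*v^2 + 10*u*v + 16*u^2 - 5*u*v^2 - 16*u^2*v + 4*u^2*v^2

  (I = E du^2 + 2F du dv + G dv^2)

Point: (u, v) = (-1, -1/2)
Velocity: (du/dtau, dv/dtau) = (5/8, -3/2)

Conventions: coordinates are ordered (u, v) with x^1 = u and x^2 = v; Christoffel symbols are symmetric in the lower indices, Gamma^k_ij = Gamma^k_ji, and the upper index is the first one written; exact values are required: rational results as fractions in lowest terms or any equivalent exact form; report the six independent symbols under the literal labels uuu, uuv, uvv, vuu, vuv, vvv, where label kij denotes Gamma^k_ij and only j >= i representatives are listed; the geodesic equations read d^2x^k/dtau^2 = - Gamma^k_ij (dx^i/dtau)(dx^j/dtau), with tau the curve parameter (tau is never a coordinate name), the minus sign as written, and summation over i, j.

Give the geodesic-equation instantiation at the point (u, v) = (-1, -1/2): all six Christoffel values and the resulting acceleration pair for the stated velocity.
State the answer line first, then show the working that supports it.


Answer: Gamma_uuu = -1800/2413, Gamma_uuv = -1170/2413, Gamma_uvv = 0, Gamma_vuu = -720/2413, Gamma_vuv = -468/2413, Gamma_vvv = 0; accelerations (d^2u/dtau^2, d^2v/dtau^2) = (-11925/19304, -2385/9652)

E = 2089/64, F = 405/32, G = 97/16 at the point
E_u = -225/4, E_v = -585/16, F_u = -945/32, F_v = -117/16, G_u = -117/8, G_v = 0
EG - F^2 = 2413/64;  g^inv = (64/2413) * [[97/16, -405/32], [-405/32, 2089/64]]
first-kind symbols [ij,l] = (1/2)(d_i g_jl + d_j g_il - d_l g_ij): [uu,u] = E_u/2 = -225/8, [uu,v] = F_u - E_v/2 = -45/4, [uv,u] = E_v/2 = -585/32, [uv,v] = G_u/2 = -117/16, [vv,u] = F_v - G_u/2 = 0, [vv,v] = G_v/2 = 0
Gamma^u_ij = (G*[ij,u] - F*[ij,v])/(EG - F^2), Gamma^v_ij = (E*[ij,v] - F*[ij,u])/(EG - F^2)
Gamma_uuu = -1800/2413, Gamma_uuv = -1170/2413, Gamma_uvv = 0, Gamma_vuu = -720/2413, Gamma_vuv = -468/2413, Gamma_vvv = 0
d^2u/dtau^2 = -(Gamma_uuu*(5/8)^2 + 2*Gamma_uuv*(5/8)*(-3/2) + Gamma_uvv*(-3/2)^2) = -11925/19304
d^2v/dtau^2 = -(Gamma_vuu*(5/8)^2 + 2*Gamma_vuv*(5/8)*(-3/2) + Gamma_vvv*(-3/2)^2) = -2385/9652


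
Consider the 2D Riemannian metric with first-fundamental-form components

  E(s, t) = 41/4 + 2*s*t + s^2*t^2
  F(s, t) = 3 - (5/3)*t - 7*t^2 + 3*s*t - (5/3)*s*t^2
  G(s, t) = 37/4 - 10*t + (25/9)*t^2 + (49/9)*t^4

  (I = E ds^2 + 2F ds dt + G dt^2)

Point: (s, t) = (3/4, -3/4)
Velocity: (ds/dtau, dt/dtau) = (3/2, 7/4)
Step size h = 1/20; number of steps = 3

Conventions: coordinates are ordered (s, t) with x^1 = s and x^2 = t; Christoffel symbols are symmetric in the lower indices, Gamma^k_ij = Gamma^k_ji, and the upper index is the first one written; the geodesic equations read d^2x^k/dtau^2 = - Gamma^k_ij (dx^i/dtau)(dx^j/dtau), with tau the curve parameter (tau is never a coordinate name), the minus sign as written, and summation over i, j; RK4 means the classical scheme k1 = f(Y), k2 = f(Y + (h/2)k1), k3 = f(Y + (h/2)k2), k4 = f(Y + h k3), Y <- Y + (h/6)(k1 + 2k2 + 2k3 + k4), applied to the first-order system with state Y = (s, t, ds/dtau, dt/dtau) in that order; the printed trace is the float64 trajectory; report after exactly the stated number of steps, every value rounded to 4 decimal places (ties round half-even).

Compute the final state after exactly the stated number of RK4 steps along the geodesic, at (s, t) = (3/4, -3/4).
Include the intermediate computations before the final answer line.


f(Y) = (ds/dtau, dt/dtau, -Gamma^s_ij Y'^i Y'^j, -Gamma^t_ij Y'^i Y'^j) with the Gammas evaluated at the stage position; h = 0.050000; intermediate values shown to 6 dp
step 0: s = 0.7500, t = -0.7500, ds/dtau = 1.5000, dt/dtau = 1.7500
step 1:
  k1: at (s, t) = (0.750000, -0.750000), (ds/dtau, dt/dtau) = (1.500000, 1.750000); Gamma_sss = -0.075091, Gamma_sst = 0.035566, Gamma_stt = 1.273285, Gamma_tss = -0.183262, Gamma_tst = 0.003689, Gamma_ttt = -0.450760; k1 = (1.500000, 1.750000, -3.917200, 1.773422)
  k2: at (s, t) = (0.787500, -0.706250), (ds/dtau, dt/dtau) = (1.402070, 1.794336); Gamma_sss = -0.064157, Gamma_sst = 0.037557, Gamma_stt = 1.236716, Gamma_tss = -0.178698, Gamma_tst = 0.003228, Gamma_ttt = -0.460430; k2 = (1.402070, 1.794336, -4.044630, 1.817460)
  k3: at (s, t) = (0.785052, -0.705142), (ds/dtau, dt/dtau) = (1.398884, 1.795437); Gamma_sss = -0.063864, Gamma_sst = 0.037636, Gamma_stt = 1.233916, Gamma_tss = -0.178565, Gamma_tst = 0.003198, Gamma_ttt = -0.461501; k3 = (1.398884, 1.795437, -4.041723, 1.821058)
  k4: at (s, t) = (0.819944, -0.660228), (ds/dtau, dt/dtau) = (1.297914, 1.841053); Gamma_sss = -0.053519, Gamma_sst = 0.040073, Gamma_stt = 1.193023, Gamma_tss = -0.173830, Gamma_tst = 0.002592, Gamma_ttt = -0.473603; k4 = (1.297914, 1.841053, -4.145075, 1.885709)
  Y <- Y + (h/6)(k1 + 2k2 + 2k3 + k4): s = 0.8200, t = -0.6602, ds/dtau = 1.2980, dt/dtau = 1.8411
step 2:
  k1: at (s, t) = (0.819999, -0.660245), (ds/dtau, dt/dtau) = (1.298042, 1.841135); Gamma_sss = -0.053523, Gamma_sst = 0.040071, Gamma_stt = 1.193074, Gamma_tss = -0.173832, Gamma_tst = 0.002593, Gamma_ttt = -0.473584; k1 = (1.298042, 1.841135, -4.145602, 1.885844)
  k2: at (s, t) = (0.852450, -0.614217), (ds/dtau, dt/dtau) = (1.194402, 1.888281); Gamma_sss = -0.043786, Gamma_sst = 0.042991, Gamma_stt = 1.148243, Gamma_tss = -0.168994, Gamma_tst = 0.001808, Gamma_ttt = -0.487837; k2 = (1.194402, 1.888281, -4.225638, 1.972367)
  k3: at (s, t) = (0.849859, -0.613038), (ds/dtau, dt/dtau) = (1.192401, 1.890444); Gamma_sss = -0.043523, Gamma_sst = 0.043075, Gamma_stt = 1.145405, Gamma_tss = -0.168857, Gamma_tst = 0.001764, Gamma_ttt = -0.488847; k3 = (1.192401, 1.890444, -4.225740, 1.979160)
  k4: at (s, t) = (0.879619, -0.565723), (ds/dtau, dt/dtau) = (1.086755, 1.940093); Gamma_sss = -0.034386, Gamma_sst = 0.046525, Gamma_stt = 1.096568, Gamma_tss = -0.163961, Gamma_tst = 0.000738, Gamma_ttt = -0.504981; k4 = (1.086755, 1.940093, -4.283012, 2.091260)
  Y <- Y + (h/6)(k1 + 2k2 + 2k3 + k4): s = 0.8797, t = -0.5658, ds/dtau = 1.0869, dt/dtau = 1.9401
step 3:
  k1: at (s, t) = (0.879652, -0.565756), (ds/dtau, dt/dtau) = (1.086947, 1.940136); Gamma_sss = -0.034393, Gamma_sst = 0.046522, Gamma_stt = 1.096628, Gamma_tss = -0.163964, Gamma_tst = 0.000739, Gamma_ttt = -0.504961; k1 = (1.086947, 1.940136, -4.283428, 2.091336)
  k2: at (s, t) = (0.906826, -0.517253), (ds/dtau, dt/dtau) = (0.979861, 1.992419); Gamma_sss = -0.025846, Gamma_sst = 0.050522, Gamma_stt = 1.044045, Gamma_tss = -0.159080, Gamma_tst = -0.000577, Gamma_ttt = -0.522599; k2 = (0.979861, 1.992419, -4.317037, 2.229568)
  k3: at (s, t) = (0.904148, -0.515946), (ds/dtau, dt/dtau) = (0.979021, 1.995875); Gamma_sss = -0.025604, Gamma_sst = 0.050605, Gamma_stt = 1.041104, Gamma_tss = -0.158925, Gamma_tst = -0.000638, Gamma_ttt = -0.523516; k3 = (0.979021, 1.995875, -4.320478, 2.240255)
  k4: at (s, t) = (0.928603, -0.465962), (ds/dtau, dt/dtau) = (0.870923, 2.052149); Gamma_sss = -0.017594, Gamma_sst = 0.055188, Gamma_stt = 0.984405, Gamma_tss = -0.154076, Gamma_tst = -0.002327, Gamma_ttt = -0.542264; k4 = (0.870923, 2.052149, -4.329565, 2.408826)
  Y <- Y + (h/6)(k1 + 2k2 + 2k3 + k4): s = 0.9286, t = -0.4660, ds/dtau = 0.8712, dt/dtau = 2.0521

Answer: s = 0.9286, t = -0.4660, ds/dtau = 0.8712, dt/dtau = 2.0521


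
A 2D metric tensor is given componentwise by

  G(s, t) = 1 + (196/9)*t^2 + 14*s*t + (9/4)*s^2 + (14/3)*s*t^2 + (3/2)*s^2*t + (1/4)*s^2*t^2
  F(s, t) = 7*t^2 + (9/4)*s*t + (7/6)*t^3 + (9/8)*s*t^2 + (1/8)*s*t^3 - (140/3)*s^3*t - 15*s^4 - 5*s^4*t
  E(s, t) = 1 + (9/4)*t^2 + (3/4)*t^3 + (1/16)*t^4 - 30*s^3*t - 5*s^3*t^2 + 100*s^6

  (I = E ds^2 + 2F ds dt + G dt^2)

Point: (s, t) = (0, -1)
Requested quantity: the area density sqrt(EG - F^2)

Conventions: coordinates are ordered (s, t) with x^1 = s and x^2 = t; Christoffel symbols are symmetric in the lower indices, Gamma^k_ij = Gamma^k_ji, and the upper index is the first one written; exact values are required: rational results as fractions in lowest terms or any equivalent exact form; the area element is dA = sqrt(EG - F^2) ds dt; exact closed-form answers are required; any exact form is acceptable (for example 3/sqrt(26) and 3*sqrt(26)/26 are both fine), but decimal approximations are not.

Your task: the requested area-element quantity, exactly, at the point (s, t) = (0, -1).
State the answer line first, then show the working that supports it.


Answer: sqrt(EG - F^2) = sqrt(3505)/12

E = 41/16, F = 35/6, G = 205/9; EG - F^2 = 3505/144


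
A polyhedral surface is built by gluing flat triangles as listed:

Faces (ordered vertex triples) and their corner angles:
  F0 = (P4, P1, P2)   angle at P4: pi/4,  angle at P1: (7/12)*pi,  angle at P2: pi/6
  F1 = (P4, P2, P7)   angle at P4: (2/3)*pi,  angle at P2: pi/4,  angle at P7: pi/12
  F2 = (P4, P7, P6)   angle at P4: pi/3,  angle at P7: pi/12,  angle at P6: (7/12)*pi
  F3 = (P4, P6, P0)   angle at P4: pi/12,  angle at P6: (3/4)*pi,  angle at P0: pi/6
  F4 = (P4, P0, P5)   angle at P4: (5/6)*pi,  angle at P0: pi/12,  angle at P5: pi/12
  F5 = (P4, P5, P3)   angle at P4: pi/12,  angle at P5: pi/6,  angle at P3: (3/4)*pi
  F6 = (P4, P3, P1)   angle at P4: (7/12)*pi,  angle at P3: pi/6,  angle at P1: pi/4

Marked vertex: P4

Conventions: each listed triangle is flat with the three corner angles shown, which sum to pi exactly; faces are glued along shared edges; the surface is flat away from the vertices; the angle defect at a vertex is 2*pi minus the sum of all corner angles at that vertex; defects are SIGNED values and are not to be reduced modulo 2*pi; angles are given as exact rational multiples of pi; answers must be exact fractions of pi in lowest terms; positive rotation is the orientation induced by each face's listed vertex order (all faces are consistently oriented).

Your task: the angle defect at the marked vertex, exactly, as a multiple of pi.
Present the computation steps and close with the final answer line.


Sum of corner angles at P4: (17/6)*pi
defect = 2*pi - (17/6)*pi

Answer: defect(P4) = (-5/6)*pi


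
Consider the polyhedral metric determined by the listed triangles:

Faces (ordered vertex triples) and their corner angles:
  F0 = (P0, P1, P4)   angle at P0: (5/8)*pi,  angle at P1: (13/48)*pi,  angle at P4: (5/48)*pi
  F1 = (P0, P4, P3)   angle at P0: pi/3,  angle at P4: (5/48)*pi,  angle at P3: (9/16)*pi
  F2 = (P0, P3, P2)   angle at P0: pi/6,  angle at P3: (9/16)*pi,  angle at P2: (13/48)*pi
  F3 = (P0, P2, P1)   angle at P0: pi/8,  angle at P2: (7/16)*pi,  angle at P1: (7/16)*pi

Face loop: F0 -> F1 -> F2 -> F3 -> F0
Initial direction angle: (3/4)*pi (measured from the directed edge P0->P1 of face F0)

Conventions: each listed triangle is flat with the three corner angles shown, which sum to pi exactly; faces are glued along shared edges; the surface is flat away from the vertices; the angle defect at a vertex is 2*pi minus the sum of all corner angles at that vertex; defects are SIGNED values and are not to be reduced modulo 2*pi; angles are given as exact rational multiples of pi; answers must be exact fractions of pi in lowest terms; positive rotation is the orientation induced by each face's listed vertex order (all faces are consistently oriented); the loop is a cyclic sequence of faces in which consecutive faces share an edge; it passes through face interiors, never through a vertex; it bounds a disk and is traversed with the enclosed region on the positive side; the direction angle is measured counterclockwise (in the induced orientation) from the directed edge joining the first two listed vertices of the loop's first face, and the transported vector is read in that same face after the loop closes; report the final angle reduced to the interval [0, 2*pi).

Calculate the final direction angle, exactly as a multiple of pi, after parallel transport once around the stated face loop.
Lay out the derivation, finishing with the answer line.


enclosed vertex P0: corner angles sum to (5/4)*pi, defect = 2*pi - (5/4)*pi = (3/4)*pi
by Gauss-Bonnet the loop rotates the vector by the enclosed defect sum (positive orientation, mod 2*pi)
final angle = (3/4)*pi + (3/4)*pi = (3/2)*pi (mod 2*pi)

Answer: final direction angle = (3/2)*pi


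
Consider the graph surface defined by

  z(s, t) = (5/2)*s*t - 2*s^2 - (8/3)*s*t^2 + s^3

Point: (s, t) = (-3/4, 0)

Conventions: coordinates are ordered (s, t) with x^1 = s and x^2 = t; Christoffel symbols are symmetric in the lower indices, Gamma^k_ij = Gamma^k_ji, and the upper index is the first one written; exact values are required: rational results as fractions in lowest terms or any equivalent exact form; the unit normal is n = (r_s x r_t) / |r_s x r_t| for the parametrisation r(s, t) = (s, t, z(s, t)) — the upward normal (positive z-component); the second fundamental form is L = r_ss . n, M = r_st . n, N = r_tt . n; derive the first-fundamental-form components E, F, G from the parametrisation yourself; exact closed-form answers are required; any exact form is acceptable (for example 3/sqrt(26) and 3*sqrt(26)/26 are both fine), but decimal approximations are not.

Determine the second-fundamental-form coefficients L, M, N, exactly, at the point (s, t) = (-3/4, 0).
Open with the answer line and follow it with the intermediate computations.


Answer: L = -136*sqrt(6781)/6781, M = 40*sqrt(6781)/6781, N = 64*sqrt(6781)/6781

z_s = 75/16, z_t = -15/8, z_ss = -17/2, z_st = 5/2, z_tt = 4
E = 5881/256, F = -1125/128, G = 289/64; answer radicand W^2 = 6781/256
unnormalised second-form numerators: l = -17/2, m = 5/2, n = 4; L = l/sqrt(6781/256), and similarly M = m/sqrt(W^2), N = n/sqrt(W^2)


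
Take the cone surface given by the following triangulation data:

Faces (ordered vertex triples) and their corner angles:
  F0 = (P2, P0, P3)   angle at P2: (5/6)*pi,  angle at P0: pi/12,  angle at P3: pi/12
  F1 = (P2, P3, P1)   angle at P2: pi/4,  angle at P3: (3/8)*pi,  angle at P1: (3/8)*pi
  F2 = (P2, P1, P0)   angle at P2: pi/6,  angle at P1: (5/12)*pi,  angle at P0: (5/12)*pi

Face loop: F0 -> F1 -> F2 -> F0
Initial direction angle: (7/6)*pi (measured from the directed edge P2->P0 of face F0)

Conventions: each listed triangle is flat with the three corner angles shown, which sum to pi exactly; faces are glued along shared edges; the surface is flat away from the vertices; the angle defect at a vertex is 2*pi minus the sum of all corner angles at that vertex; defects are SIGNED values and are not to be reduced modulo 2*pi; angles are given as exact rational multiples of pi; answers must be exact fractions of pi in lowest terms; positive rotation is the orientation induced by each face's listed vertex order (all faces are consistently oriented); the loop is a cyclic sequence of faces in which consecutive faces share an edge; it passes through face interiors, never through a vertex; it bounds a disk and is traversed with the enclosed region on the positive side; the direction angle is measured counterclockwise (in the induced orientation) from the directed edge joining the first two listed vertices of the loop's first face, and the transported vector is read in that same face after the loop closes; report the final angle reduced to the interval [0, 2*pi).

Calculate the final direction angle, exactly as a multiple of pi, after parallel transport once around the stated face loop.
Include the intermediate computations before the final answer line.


enclosed vertex P2: corner angles sum to (5/4)*pi, defect = 2*pi - (5/4)*pi = (3/4)*pi
summing the enclosed defects onto the initial angle, mod 2*pi in the induced orientation:
final angle = (7/6)*pi + (3/4)*pi = (23/12)*pi (mod 2*pi)

Answer: final direction angle = (23/12)*pi


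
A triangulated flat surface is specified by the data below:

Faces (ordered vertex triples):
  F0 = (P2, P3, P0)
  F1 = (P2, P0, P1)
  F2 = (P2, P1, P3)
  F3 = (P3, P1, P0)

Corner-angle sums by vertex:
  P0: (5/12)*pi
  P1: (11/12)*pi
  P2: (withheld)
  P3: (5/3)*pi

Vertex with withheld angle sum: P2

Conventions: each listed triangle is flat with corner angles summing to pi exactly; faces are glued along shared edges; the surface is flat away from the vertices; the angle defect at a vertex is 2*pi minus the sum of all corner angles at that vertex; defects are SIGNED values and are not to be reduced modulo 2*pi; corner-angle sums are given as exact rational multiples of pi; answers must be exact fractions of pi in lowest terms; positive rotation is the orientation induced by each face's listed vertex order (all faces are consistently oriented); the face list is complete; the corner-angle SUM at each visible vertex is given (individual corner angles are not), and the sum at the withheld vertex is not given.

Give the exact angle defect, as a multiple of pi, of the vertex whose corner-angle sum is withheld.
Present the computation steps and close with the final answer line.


V = 4, E = 6, F = 4; chi = V - E + F = 2
Gauss-Bonnet: total defect = 2*pi*chi = 4*pi; visible defects sum to 3*pi

Answer: defect(P2) = pi


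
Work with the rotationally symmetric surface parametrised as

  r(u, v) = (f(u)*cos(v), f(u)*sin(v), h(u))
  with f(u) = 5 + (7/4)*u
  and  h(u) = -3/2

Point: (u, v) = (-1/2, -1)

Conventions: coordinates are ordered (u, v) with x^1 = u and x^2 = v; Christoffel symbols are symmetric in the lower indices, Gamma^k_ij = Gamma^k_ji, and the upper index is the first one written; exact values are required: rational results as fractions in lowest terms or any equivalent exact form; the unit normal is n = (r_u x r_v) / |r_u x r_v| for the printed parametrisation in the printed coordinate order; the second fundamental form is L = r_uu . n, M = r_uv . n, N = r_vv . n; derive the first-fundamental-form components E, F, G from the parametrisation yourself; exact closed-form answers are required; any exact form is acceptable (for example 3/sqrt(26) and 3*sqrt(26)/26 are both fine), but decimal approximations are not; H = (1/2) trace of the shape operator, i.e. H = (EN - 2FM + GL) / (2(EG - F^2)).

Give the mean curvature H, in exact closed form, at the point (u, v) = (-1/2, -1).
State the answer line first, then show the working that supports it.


Answer: H = 0

f = 33/8, f' = 7/4, f'' = 0, h' = 0, h'' = 0
E = 49/16, F = 0, G = 1089/64; answer radicand W^2 = 49/16
unnormalised second-form numerators: l = 0, m = 0, n = 0; L = l/sqrt(49/16), and similarly M = m/sqrt(W^2), N = n/sqrt(W^2)
H = (E*n - 2*F*m + G*l) / (2*(EG - F^2)*sqrt(W^2)); E*n - 2*F*m + G*l = 0, EG - F^2 = 53361/1024, so H = (0)/sqrt(49/16)


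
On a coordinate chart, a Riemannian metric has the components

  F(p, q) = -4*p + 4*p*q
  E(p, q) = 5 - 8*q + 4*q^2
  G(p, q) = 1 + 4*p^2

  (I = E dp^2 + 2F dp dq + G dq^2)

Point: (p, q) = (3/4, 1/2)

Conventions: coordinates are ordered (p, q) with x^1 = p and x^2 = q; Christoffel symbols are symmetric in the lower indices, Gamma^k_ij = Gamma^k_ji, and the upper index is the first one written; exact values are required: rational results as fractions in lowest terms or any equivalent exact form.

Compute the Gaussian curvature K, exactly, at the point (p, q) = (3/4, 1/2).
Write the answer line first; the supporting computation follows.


Answer: K = -64/289

E = 2, F = -3/2, G = 13/4, EG - F^2 = 17/4 at the point
E_p = 0, E_q = -4, F_p = -2, F_q = 3, G_p = 6, G_q = 0
E_qq = 8, F_pq = 4, G_pp = 8
Brioschi: K = (det M1 - det M2) / (EG - F^2)^2 with the standard first/second-derivative matrices M1, M2.
M1 = [[-E_qq/2 + F_pq - G_pp/2, E_p/2, F_p - E_q/2], [F_q - G_p/2, E, F], [G_q/2, F, G]] = [[-4, 0, 0], [0, 2, -3/2], [0, -3/2, 13/4]]; det M1 = -17
M2 = [[0, E_q/2, G_p/2], [E_q/2, E, F], [G_p/2, F, G]] = [[0, -2, 3], [-2, 2, -3/2], [3, -3/2, 13/4]]; det M2 = -13
det M1 - det M2 = -4; K = -4 / (17/4)^2 = -64/289


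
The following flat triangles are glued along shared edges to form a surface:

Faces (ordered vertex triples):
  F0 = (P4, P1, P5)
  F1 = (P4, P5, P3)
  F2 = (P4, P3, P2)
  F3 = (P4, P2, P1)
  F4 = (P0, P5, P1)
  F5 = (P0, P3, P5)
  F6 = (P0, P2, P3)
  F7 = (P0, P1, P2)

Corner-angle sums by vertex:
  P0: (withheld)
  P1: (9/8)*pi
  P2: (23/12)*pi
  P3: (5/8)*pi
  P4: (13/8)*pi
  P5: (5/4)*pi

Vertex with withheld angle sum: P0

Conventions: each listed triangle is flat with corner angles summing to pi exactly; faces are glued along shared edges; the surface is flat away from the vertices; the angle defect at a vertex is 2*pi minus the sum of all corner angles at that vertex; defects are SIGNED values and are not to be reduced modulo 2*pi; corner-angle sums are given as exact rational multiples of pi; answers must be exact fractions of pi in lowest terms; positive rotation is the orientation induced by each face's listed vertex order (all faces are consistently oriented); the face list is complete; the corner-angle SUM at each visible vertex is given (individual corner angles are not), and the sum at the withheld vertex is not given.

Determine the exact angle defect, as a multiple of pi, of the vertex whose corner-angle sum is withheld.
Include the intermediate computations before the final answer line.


V = 6, E = 12, F = 8; chi = V - E + F = 2
Gauss-Bonnet: total defect = 2*pi*chi = 4*pi; visible defects sum to (83/24)*pi

Answer: defect(P0) = (13/24)*pi


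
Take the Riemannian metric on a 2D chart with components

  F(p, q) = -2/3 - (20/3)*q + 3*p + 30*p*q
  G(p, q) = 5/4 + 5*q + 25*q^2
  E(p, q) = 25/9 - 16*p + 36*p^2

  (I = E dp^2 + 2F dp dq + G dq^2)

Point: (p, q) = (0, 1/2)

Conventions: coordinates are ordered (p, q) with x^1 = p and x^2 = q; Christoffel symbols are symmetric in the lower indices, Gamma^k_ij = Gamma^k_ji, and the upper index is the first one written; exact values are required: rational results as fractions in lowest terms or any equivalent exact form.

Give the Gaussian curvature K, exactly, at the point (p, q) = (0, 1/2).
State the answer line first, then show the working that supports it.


Answer: K = 1215/5618

E = 25/9, F = -4, G = 10, EG - F^2 = 106/9 at the point
E_p = -16, E_q = 0, F_p = 18, F_q = -20/3, G_p = 0, G_q = 30
E_qq = 0, F_pq = 30, G_pp = 0
The intrinsic route: Brioschi's K = (det M1 - det M2)/(EG - F^2)^2.
M1 = [[-E_qq/2 + F_pq - G_pp/2, E_p/2, F_p - E_q/2], [F_q - G_p/2, E, F], [G_q/2, F, G]] = [[30, -8, 18], [-20/3, 25/9, -4], [15, -4, 10]]; det M1 = 30
M2 = [[0, E_q/2, G_p/2], [E_q/2, E, F], [G_p/2, F, G]] = [[0, 0, 0], [0, 25/9, -4], [0, -4, 10]]; det M2 = 0
det M1 - det M2 = 30; K = 30 / (106/9)^2 = 1215/5618


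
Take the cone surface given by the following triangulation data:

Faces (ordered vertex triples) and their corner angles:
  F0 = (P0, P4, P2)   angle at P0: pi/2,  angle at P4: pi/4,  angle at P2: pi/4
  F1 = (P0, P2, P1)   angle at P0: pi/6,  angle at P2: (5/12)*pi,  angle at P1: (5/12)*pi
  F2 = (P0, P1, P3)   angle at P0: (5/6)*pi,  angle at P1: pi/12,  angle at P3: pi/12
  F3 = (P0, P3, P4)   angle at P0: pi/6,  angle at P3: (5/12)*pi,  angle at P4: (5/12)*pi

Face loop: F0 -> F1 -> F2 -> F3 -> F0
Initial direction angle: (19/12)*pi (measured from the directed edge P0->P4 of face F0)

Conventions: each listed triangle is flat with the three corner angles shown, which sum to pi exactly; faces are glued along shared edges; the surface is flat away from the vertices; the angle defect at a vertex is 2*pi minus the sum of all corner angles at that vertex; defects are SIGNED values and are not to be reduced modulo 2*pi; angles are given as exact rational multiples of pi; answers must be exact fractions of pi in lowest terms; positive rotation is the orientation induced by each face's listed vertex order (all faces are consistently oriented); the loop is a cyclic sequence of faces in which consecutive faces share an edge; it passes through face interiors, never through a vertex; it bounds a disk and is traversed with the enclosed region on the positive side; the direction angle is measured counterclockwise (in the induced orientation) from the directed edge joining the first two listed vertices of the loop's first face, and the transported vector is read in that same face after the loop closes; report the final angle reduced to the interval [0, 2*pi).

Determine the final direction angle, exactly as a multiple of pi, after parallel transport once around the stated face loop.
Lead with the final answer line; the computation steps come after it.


Answer: final direction angle = (23/12)*pi

enclosed vertex P0: corner angles sum to (5/3)*pi, defect = 2*pi - (5/3)*pi = pi/3
summing the enclosed defects onto the initial angle, mod 2*pi in the induced orientation:
final angle = (19/12)*pi + pi/3 = (23/12)*pi (mod 2*pi)
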